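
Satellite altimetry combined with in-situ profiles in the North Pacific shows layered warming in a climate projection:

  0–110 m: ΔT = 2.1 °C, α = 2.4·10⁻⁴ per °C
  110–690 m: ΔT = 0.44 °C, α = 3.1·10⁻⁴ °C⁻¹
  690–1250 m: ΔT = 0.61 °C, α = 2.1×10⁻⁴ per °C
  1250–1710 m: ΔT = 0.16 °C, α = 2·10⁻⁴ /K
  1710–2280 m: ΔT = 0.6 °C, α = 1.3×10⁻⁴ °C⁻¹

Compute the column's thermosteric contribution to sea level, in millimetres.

Δh = 265 mm

2.1 × 2.4×10⁻⁴ × 110 = 0.05544 m
110–690 m: 580 × 0.44 × 3.1×10⁻⁴ = 0.079112 m
690–1250 m: 0.61 × 560 × 2.1×10⁻⁴ = 0.071736 m
0.16 × 460 × 2×10⁻⁴ = 0.01472 m
1710–2280 m: 0.6 × 570 × 1.3×10⁻⁴ = 0.04446 m
Δh = 0.05544 + 0.079112 + 0.071736 + 0.01472 + 0.04446 = 0.265468 m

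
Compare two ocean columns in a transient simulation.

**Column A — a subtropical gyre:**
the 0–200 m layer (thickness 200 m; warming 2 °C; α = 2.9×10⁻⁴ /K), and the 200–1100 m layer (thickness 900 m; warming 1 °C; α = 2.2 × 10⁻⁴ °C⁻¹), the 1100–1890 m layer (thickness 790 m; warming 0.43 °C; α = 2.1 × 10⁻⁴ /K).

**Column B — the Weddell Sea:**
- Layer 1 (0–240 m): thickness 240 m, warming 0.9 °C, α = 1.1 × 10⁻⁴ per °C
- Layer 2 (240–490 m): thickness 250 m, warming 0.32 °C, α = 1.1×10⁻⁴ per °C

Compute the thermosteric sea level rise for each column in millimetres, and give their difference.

Δh_A ≈ 390 mm, Δh_B ≈ 33 mm; difference ≈ 350 mm

A Layer 1: 2.9×10⁻⁴ × 2 × 200 = 0.11600 m
A Layer 2: 2.2×10⁻⁴ × 1 × 900 = 0.19800 m
A Layer 3: 790 × 0.43 × 2.1×10⁻⁴ = 0.071337 m
A total: 0.385337 m
B Layer 1: 240 × 1.1×10⁻⁴ × 0.9 = 0.02376 m
B 240–490 m: 1.1×10⁻⁴ × 250 × 0.32 = 0.00880 m
B total: 0.03256 m
Difference: 0.385337 − 0.03256 = 0.352777 m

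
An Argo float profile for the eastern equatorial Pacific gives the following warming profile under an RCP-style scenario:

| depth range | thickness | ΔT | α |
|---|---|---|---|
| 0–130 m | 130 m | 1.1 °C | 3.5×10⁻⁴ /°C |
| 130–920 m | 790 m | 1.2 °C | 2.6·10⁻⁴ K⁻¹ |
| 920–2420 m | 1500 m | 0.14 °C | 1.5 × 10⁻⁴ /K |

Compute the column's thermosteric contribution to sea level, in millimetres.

Δh ≈ 330 mm

0–130 m: 1.1 × 3.5×10⁻⁴ × 130 = 0.05005 m
130–920 m: 1.2 × 790 × 2.6×10⁻⁴ = 0.24648 m
Layer 3: 0.14 × 1.5×10⁻⁴ × 1500 = 0.03150 m
Δh = 0.05005 + 0.24648 + 0.03150 = 0.32803 m ≈ 330 mm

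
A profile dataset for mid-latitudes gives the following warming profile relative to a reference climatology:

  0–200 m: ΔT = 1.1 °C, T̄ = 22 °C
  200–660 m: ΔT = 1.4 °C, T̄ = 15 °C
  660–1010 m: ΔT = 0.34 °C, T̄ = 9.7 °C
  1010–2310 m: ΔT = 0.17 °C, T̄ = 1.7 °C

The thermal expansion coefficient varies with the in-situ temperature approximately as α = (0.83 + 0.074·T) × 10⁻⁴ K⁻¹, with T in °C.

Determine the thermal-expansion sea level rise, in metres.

about 0.219 m

Layer 1: α = (0.83 + 0.074×22)×10⁻⁴ = 2.458×10⁻⁴ K⁻¹
Layer 2: α = (0.83 + 0.074×15)×10⁻⁴ = 1.94×10⁻⁴ K⁻¹
Layer 3: α = (0.83 + 0.074×9.7)×10⁻⁴ = 1.5478×10⁻⁴ K⁻¹
Layer 4: α = (0.83 + 0.074×1.7)×10⁻⁴ = 0.9558×10⁻⁴ K⁻¹
200 × 2.458×10⁻⁴ × 1.1 = 0.054076 m
460 × 1.4 × 1.94×10⁻⁴ = 0.124936 m
660–1010 m: 350 × 1.5478×10⁻⁴ × 0.34 = 0.01841882 m
1010–2310 m: 0.9558×10⁻⁴ × 1300 × 0.17 = 0.02112318 m
Δh = 0.054076 + 0.124936 + 0.01841882 + 0.02112318 = 0.218554 m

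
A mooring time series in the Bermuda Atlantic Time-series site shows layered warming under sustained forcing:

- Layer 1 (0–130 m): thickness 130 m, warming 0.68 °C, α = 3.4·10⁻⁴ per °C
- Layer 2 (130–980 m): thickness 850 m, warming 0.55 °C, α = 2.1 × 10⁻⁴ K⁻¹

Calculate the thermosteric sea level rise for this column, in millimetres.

about 130 mm

130 × 0.68 × 3.4×10⁻⁴ = 0.030056 m
2.1×10⁻⁴ × 0.55 × 850 = 0.098175 m
Δh = 0.030056 + 0.098175 = 0.128231 m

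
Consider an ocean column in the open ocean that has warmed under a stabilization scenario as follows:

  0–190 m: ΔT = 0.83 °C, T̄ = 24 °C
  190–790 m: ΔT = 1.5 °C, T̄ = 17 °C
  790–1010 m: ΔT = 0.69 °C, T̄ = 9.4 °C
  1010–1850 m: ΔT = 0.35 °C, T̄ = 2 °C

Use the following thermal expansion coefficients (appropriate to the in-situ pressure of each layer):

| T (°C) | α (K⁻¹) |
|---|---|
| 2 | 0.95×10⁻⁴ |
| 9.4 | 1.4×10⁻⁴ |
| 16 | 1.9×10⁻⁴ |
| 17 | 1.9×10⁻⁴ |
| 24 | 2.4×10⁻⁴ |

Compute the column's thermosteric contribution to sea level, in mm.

Layer 1 at 24 °C → α = 2.4×10⁻⁴ K⁻¹
Layer 2 at 17 °C → α = 1.9×10⁻⁴ K⁻¹
Layer 3 at 9.4 °C → α = 1.4×10⁻⁴ K⁻¹
Layer 4 at 2 °C → α = 0.95×10⁻⁴ K⁻¹
Layer 1: 190 × 0.83 × 2.4×10⁻⁴ = 0.037848 m
190–790 m: 1.5 × 1.9×10⁻⁴ × 600 = 0.17100 m
790–1010 m: 1.4×10⁻⁴ × 220 × 0.69 = 0.021252 m
Layer 4: 840 × 0.95×10⁻⁴ × 0.35 = 0.02793 m
Δh = 0.037848 + 0.17100 + 0.021252 + 0.02793 = 0.25803 m ≈ 258 mm

Δh = 258 mm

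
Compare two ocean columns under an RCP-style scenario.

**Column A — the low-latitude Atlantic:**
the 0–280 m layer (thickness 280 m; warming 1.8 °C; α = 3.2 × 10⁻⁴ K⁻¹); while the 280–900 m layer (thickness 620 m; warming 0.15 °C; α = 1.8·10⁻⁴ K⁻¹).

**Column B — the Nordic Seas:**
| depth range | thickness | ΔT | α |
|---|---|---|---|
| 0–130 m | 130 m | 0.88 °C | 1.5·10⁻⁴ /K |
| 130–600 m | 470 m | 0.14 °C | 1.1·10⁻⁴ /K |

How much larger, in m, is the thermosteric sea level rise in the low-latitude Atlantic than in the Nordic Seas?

0.15 m

A Layer 1: 3.2×10⁻⁴ × 280 × 1.8 = 0.16128 m
A Layer 2: 1.8×10⁻⁴ × 620 × 0.15 = 0.01674 m
A total: 0.17802 m
B Layer 1: 1.5×10⁻⁴ × 0.88 × 130 = 0.01716 m
B Layer 2: 0.14 × 470 × 1.1×10⁻⁴ = 0.007238 m
B total: 0.024398 m
Difference: 0.17802 − 0.024398 = 0.153622 m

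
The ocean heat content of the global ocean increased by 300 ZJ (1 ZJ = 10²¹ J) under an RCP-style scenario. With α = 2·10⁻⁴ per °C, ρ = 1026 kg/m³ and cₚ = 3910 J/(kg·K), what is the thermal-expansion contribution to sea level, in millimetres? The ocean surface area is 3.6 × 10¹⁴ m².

Per unit area: Q = 300×10²¹ / (3.6×10¹⁴) ≈ 8.333×10⁸ J/m²
Δh = αQ/(ρcₚ) = 2×10⁻⁴ × 8.333×10⁸ / (1026 × 3910) ≈ 0.041544 m

Δh = 41.5 mm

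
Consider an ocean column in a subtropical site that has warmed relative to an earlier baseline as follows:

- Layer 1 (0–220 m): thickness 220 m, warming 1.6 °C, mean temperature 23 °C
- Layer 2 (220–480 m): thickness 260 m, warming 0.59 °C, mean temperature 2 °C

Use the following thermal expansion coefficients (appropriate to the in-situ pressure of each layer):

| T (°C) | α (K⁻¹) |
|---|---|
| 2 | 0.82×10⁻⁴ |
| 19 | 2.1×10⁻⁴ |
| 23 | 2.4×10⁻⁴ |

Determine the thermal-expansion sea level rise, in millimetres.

Layer 1 at 23 °C → α = 2.4×10⁻⁴ K⁻¹
Layer 2 at 2 °C → α = 0.82×10⁻⁴ K⁻¹
0–220 m: 220 × 2.4×10⁻⁴ × 1.6 = 0.08448 m
Layer 2: 0.82×10⁻⁴ × 260 × 0.59 = 0.0125788 m
Δh = 0.08448 + 0.0125788 = 0.0970588 m

Δh ≈ 97.1 mm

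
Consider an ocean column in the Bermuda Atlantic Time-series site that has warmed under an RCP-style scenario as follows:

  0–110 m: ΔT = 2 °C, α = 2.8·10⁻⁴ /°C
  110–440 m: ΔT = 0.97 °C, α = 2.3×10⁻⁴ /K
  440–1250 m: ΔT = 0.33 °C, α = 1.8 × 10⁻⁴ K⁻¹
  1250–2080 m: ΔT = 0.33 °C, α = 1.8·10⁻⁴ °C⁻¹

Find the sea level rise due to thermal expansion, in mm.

2.8×10⁻⁴ × 110 × 2 = 0.06160 m
110–440 m: 2.3×10⁻⁴ × 330 × 0.97 = 0.073623 m
440–1250 m: 1.8×10⁻⁴ × 810 × 0.33 = 0.048114 m
Layer 4: 1.8×10⁻⁴ × 0.33 × 830 = 0.049302 m
Δh = 0.06160 + 0.073623 + 0.048114 + 0.049302 = 0.232639 m

233 mm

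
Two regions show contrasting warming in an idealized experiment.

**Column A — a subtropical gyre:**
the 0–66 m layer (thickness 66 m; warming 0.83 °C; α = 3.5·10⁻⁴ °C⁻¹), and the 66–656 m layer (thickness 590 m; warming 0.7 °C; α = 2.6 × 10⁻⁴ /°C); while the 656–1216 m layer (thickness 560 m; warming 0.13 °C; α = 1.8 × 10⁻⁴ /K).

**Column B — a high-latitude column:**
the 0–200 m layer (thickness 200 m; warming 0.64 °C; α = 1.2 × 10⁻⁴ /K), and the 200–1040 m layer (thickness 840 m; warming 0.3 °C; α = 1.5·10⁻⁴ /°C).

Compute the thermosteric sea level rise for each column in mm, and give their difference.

A 0.83 × 66 × 3.5×10⁻⁴ = 0.019173 m
A 2.6×10⁻⁴ × 0.7 × 590 = 0.10738 m
A 0.13 × 1.8×10⁻⁴ × 560 = 0.013104 m
A total: 0.139657 m
B 0–200 m: 1.2×10⁻⁴ × 0.64 × 200 = 0.01536 m
B Layer 2: 1.5×10⁻⁴ × 840 × 0.3 = 0.03780 m
B total: 0.05316 m
Difference: 0.139657 − 0.05316 = 0.086497 m

Δh_A ≈ 140 mm, Δh_B ≈ 53.2 mm; difference ≈ 86.5 mm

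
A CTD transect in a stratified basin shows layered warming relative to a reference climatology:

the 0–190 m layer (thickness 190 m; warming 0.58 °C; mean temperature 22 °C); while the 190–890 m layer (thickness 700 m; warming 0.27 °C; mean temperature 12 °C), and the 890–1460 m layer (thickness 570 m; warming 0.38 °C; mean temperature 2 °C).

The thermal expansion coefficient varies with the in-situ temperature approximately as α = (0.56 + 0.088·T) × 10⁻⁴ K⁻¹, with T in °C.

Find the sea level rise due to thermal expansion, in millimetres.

74.0 mm of thermosteric rise

Layer 1: α = (0.56 + 0.088×22)×10⁻⁴ = 2.496×10⁻⁴ K⁻¹
Layer 2: α = (0.56 + 0.088×12)×10⁻⁴ = 1.616×10⁻⁴ K⁻¹
Layer 3: α = (0.56 + 0.088×2)×10⁻⁴ = 0.736×10⁻⁴ K⁻¹
Layer 1: 190 × 2.496×10⁻⁴ × 0.58 = 0.02750592 m
190–890 m: 1.616×10⁻⁴ × 700 × 0.27 = 0.0305424 m
890–1460 m: 0.38 × 0.736×10⁻⁴ × 570 = 0.01594176 m
Δh = 0.02750592 + 0.0305424 + 0.01594176 = 0.07399008 m ≈ 74.0 mm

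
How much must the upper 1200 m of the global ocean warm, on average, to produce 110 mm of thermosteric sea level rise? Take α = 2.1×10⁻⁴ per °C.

ΔT = Δh/(αH) = 0.11 / (2.1×10⁻⁴ × 1200) ≈ 0.4365 K

about 0.437 K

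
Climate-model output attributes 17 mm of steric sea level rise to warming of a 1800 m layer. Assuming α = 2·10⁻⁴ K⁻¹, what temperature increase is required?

0.0472 °C

ΔT = Δh/(αH) = 0.017 / (2×10⁻⁴ × 1800) ≈ 0.04722 °C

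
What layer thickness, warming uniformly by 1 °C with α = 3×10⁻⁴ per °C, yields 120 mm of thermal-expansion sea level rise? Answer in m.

H = Δh/(αΔT) = 0.12 / (3×10⁻⁴ × 1) = 400.0 m

about 400 m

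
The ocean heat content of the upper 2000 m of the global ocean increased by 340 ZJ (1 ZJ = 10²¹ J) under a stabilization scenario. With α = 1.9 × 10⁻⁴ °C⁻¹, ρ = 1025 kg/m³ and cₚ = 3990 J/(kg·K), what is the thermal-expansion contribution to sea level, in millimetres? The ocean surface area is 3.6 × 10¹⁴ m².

44 mm

Per unit area: Q = 340×10²¹ / (3.6×10¹⁴) ≈ 9.444×10⁸ J/m²
Δh = αQ/(ρcₚ) = 1.9×10⁻⁴ × 9.444×10⁸ / (1025 × 3990) ≈ 0.043875 m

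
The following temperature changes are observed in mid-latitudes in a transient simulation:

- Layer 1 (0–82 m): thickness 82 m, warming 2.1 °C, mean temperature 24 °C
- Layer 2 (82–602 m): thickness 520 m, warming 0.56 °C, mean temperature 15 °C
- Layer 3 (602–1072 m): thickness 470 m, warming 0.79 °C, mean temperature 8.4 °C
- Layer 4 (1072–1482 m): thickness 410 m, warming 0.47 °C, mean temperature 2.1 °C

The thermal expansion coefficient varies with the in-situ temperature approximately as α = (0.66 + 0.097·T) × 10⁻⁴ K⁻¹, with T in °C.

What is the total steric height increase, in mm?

184 mm of thermosteric rise

Layer 1: α = (0.66 + 0.097×24)×10⁻⁴ = 2.988×10⁻⁴ K⁻¹
Layer 2: α = (0.66 + 0.097×15)×10⁻⁴ = 2.115×10⁻⁴ K⁻¹
Layer 3: α = (0.66 + 0.097×8.4)×10⁻⁴ = 1.4748×10⁻⁴ K⁻¹
Layer 4: α = (0.66 + 0.097×2.1)×10⁻⁴ = 0.8637×10⁻⁴ K⁻¹
0–82 m: 82 × 2.1 × 2.988×10⁻⁴ = 0.05145336 m
Layer 2: 520 × 2.115×10⁻⁴ × 0.56 = 0.0615888 m
Layer 3: 470 × 1.4748×10⁻⁴ × 0.79 = 0.054759324 m
0.47 × 0.8637×10⁻⁴ × 410 = 0.016643499 m
Δh = 0.05145336 + 0.0615888 + 0.054759324 + 0.016643499 = 0.184444983 m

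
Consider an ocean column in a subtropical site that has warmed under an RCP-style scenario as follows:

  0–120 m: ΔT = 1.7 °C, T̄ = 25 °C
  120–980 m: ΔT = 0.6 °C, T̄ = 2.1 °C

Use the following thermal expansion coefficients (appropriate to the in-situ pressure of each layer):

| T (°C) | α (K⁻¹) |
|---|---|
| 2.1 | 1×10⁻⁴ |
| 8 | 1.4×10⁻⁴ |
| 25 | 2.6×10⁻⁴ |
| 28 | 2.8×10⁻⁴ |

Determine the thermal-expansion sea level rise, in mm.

Layer 1 at 25 °C → α = 2.6×10⁻⁴ K⁻¹
Layer 2 at 2.1 °C → α = 1×10⁻⁴ K⁻¹
2.6×10⁻⁴ × 120 × 1.7 = 0.05304 m
Layer 2: 0.6 × 1×10⁻⁴ × 860 = 0.05160 m
Δh = 0.05304 + 0.05160 = 0.10464 m ≈ 100 mm

100 mm of thermosteric rise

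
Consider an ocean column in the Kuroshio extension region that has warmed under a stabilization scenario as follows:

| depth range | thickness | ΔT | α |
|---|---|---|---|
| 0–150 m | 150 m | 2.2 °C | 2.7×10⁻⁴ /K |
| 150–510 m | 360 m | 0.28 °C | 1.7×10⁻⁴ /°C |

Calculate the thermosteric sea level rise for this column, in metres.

2.7×10⁻⁴ × 150 × 2.2 = 0.08910 m
360 × 1.7×10⁻⁴ × 0.28 = 0.017136 m
Δh = 0.08910 + 0.017136 = 0.106236 m

0.11 m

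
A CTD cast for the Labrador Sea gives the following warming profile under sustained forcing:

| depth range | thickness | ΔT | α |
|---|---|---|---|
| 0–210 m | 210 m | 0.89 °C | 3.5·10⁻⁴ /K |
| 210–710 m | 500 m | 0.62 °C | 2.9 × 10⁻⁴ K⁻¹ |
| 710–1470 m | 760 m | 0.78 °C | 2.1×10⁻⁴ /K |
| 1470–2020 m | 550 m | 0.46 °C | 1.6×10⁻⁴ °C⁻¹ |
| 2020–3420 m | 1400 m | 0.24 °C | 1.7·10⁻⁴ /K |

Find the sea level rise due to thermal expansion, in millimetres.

377 mm of thermosteric rise

0–210 m: 0.89 × 210 × 3.5×10⁻⁴ = 0.065415 m
0.62 × 500 × 2.9×10⁻⁴ = 0.08990 m
710–1470 m: 760 × 0.78 × 2.1×10⁻⁴ = 0.124488 m
0.46 × 550 × 1.6×10⁻⁴ = 0.04048 m
2020–3420 m: 0.24 × 1.7×10⁻⁴ × 1400 = 0.05712 m
Δh = 0.065415 + 0.08990 + 0.124488 + 0.04048 + 0.05712 = 0.377403 m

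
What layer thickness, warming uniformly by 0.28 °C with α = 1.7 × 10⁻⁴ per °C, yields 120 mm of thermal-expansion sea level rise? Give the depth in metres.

about 2500 m

H = Δh/(αΔT) = 0.12 / (1.7×10⁻⁴ × 0.28) ≈ 2521 m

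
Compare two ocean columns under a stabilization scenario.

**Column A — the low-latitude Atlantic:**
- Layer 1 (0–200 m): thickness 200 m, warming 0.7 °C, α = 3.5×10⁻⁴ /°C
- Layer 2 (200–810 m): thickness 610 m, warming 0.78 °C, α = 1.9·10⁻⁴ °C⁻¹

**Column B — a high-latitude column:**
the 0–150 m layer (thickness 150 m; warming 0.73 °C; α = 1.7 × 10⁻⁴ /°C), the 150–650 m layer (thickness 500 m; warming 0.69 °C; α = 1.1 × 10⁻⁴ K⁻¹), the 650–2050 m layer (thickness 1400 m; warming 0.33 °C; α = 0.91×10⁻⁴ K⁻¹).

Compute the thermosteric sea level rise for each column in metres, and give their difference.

A 0–200 m: 0.7 × 200 × 3.5×10⁻⁴ = 0.04900 m
A Layer 2: 0.78 × 1.9×10⁻⁴ × 610 = 0.090402 m
A total: 0.139402 m
B Layer 1: 0.73 × 150 × 1.7×10⁻⁴ = 0.018615 m
B 0.69 × 1.1×10⁻⁴ × 500 = 0.03795 m
B 650–2050 m: 0.33 × 0.91×10⁻⁴ × 1400 = 0.042042 m
B total: 0.098607 m
Difference: 0.139402 − 0.098607 = 0.040795 m

Δh_A ≈ 0.14 m, Δh_B ≈ 0.099 m; difference ≈ 0.041 m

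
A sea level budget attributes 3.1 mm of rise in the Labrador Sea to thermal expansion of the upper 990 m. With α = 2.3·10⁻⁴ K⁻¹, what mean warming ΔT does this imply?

ΔT = Δh/(αH) = 0.0031 / (2.3×10⁻⁴ × 990) ≈ 0.01361 K

ΔT ≈ 0.014 K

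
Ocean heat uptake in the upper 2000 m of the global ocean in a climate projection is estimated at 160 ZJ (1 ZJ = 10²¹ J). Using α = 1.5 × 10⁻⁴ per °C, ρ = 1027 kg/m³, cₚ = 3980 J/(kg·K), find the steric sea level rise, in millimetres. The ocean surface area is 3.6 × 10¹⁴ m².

Per unit area: Q = 160×10²¹ / (3.6×10¹⁴) ≈ 4.444×10⁸ J/m²
Δh = αQ/(ρcₚ) = 1.5×10⁻⁴ × 4.444×10⁸ / (1027 × 3980) ≈ 0.016308 m

16.3 mm of thermosteric rise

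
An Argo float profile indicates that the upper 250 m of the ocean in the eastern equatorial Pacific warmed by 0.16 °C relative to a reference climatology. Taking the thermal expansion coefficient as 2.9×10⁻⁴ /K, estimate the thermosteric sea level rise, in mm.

Δh = αΔT·H = 2.9×10⁻⁴ × 0.16 × 250 = 0.01160 m

11.6 mm of thermosteric rise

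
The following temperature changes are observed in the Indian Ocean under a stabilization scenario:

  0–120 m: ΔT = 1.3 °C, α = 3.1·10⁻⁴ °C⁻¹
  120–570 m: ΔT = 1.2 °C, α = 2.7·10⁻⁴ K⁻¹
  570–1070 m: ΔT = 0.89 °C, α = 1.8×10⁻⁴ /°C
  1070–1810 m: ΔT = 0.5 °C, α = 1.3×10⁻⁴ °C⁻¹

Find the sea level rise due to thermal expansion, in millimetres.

Δh ≈ 322 mm

3.1×10⁻⁴ × 120 × 1.3 = 0.04836 m
120–570 m: 1.2 × 450 × 2.7×10⁻⁴ = 0.14580 m
Layer 3: 0.89 × 1.8×10⁻⁴ × 500 = 0.08010 m
Layer 4: 1.3×10⁻⁴ × 740 × 0.5 = 0.04810 m
Δh = 0.04836 + 0.14580 + 0.08010 + 0.04810 = 0.32236 m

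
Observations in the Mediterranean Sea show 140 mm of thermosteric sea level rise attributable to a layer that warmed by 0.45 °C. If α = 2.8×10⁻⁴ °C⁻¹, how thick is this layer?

1110 m

H = Δh/(αΔT) = 0.14 / (2.8×10⁻⁴ × 0.45) ≈ 1111 m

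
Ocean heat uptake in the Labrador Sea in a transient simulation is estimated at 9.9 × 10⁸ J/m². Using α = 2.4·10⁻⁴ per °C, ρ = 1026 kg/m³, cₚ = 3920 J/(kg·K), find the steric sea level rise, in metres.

Δh ≈ 0.0591 m

Δh = αQ/(ρcₚ) = 2.4×10⁻⁴ × 9.9×10⁸ / (1026 × 3920) ≈ 0.059076 m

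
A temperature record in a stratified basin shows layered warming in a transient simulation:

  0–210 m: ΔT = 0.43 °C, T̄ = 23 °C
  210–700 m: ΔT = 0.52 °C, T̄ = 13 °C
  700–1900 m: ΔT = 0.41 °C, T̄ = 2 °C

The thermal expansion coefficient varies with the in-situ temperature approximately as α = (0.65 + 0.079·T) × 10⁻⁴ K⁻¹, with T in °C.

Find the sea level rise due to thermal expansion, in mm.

Layer 1: α = (0.65 + 0.079×23)×10⁻⁴ = 2.467×10⁻⁴ K⁻¹
Layer 2: α = (0.65 + 0.079×13)×10⁻⁴ = 1.677×10⁻⁴ K⁻¹
Layer 3: α = (0.65 + 0.079×2)×10⁻⁴ = 0.808×10⁻⁴ K⁻¹
0–210 m: 210 × 0.43 × 2.467×10⁻⁴ = 0.02227701 m
210–700 m: 0.52 × 1.677×10⁻⁴ × 490 = 0.04272996 m
0.808×10⁻⁴ × 0.41 × 1200 = 0.0397536 m
Δh = 0.02227701 + 0.04272996 + 0.0397536 = 0.10476057 m ≈ 105 mm

Δh = 105 mm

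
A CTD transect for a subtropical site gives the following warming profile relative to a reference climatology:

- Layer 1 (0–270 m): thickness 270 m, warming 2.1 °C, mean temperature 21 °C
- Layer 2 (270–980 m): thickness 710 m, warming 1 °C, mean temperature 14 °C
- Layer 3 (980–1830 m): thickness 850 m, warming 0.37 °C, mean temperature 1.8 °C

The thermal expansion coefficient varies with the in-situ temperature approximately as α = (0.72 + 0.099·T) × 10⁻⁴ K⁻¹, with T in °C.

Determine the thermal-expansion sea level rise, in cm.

Δh = 33.6 cm

Layer 1: α = (0.72 + 0.099×21)×10⁻⁴ = 2.799×10⁻⁴ K⁻¹
Layer 2: α = (0.72 + 0.099×14)×10⁻⁴ = 2.106×10⁻⁴ K⁻¹
Layer 3: α = (0.72 + 0.099×1.8)×10⁻⁴ = 0.8982×10⁻⁴ K⁻¹
Layer 1: 2.799×10⁻⁴ × 2.1 × 270 = 0.1587033 m
1 × 710 × 2.106×10⁻⁴ = 0.149526 m
850 × 0.37 × 0.8982×10⁻⁴ = 0.02824839 m
Δh = 0.1587033 + 0.149526 + 0.02824839 = 0.33647769 m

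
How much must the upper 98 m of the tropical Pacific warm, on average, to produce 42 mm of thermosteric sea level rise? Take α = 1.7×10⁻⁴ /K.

ΔT ≈ 2.52 °C

ΔT = Δh/(αH) = 0.042 / (1.7×10⁻⁴ × 98) ≈ 2.521 °C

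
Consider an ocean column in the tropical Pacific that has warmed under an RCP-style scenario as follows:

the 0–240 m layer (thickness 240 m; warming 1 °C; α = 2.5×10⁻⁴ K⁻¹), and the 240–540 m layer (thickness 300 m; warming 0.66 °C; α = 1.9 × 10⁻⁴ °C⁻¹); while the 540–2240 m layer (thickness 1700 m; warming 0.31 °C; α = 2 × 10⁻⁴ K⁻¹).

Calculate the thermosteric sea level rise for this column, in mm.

0–240 m: 240 × 1 × 2.5×10⁻⁴ = 0.06000 m
240–540 m: 300 × 1.9×10⁻⁴ × 0.66 = 0.03762 m
0.31 × 2×10⁻⁴ × 1700 = 0.10540 m
Δh = 0.06000 + 0.03762 + 0.10540 = 0.20302 m

203 mm of thermosteric rise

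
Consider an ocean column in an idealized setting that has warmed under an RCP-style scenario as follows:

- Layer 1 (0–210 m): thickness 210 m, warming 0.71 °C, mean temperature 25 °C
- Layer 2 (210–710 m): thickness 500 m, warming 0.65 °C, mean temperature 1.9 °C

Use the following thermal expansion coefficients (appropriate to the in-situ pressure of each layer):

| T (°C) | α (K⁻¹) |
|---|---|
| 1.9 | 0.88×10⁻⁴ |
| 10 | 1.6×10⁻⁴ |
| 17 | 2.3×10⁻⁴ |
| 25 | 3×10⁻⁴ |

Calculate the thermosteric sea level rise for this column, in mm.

Layer 1 at 25 °C → α = 3×10⁻⁴ K⁻¹
Layer 2 at 1.9 °C → α = 0.88×10⁻⁴ K⁻¹
0–210 m: 0.71 × 3×10⁻⁴ × 210 = 0.04473 m
500 × 0.65 × 0.88×10⁻⁴ = 0.02860 m
Δh = 0.04473 + 0.02860 = 0.07333 m

73 mm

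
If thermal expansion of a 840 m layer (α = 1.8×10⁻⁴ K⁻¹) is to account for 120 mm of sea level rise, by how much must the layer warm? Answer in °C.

ΔT = Δh/(αH) = 0.12 / (1.8×10⁻⁴ × 840) ≈ 0.7937 °C

ΔT ≈ 0.794 °C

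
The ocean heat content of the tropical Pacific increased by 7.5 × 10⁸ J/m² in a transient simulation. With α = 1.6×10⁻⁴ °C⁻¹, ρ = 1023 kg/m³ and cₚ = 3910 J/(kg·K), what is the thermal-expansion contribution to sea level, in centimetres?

Δh = αQ/(ρcₚ) = 1.6×10⁻⁴ × 7.5×10⁸ / (1023 × 3910) ≈ 0.030001 m

3.0 cm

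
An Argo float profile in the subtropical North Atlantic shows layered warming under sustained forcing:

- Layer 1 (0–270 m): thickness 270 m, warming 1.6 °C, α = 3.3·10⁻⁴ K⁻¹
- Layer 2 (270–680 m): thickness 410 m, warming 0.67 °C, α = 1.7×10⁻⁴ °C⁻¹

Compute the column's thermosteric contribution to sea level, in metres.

270 × 1.6 × 3.3×10⁻⁴ = 0.14256 m
270–680 m: 1.7×10⁻⁴ × 0.67 × 410 = 0.046699 m
Δh = 0.14256 + 0.046699 = 0.189259 m

Δh ≈ 0.189 m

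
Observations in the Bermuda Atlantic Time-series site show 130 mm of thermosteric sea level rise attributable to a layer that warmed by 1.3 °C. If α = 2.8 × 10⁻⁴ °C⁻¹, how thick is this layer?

H = Δh/(αΔT) = 0.13 / (2.8×10⁻⁴ × 1.3) ≈ 357.1 m

about 357 m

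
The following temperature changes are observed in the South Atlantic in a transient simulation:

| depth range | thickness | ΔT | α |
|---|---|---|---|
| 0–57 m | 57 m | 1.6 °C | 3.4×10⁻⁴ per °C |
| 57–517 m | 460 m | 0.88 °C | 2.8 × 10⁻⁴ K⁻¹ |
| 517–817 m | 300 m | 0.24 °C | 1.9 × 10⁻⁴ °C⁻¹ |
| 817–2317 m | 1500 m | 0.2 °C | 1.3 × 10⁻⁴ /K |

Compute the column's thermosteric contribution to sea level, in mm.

Layer 1: 1.6 × 3.4×10⁻⁴ × 57 = 0.031008 m
Layer 2: 460 × 0.88 × 2.8×10⁻⁴ = 0.113344 m
Layer 3: 0.24 × 300 × 1.9×10⁻⁴ = 0.01368 m
1.3×10⁻⁴ × 0.2 × 1500 = 0.03900 m
Δh = 0.031008 + 0.113344 + 0.01368 + 0.03900 = 0.197032 m

about 197 mm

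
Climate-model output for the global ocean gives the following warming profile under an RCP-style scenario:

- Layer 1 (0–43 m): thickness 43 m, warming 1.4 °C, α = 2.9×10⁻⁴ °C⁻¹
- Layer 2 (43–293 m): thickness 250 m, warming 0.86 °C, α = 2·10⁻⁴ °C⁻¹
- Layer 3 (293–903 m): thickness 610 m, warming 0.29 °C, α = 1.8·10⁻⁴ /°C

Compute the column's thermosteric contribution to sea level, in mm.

0–43 m: 1.4 × 43 × 2.9×10⁻⁴ = 0.017458 m
43–293 m: 0.86 × 2×10⁻⁴ × 250 = 0.04300 m
Layer 3: 1.8×10⁻⁴ × 610 × 0.29 = 0.031842 m
Δh = 0.017458 + 0.04300 + 0.031842 = 0.09230 m ≈ 92.3 mm

92.3 mm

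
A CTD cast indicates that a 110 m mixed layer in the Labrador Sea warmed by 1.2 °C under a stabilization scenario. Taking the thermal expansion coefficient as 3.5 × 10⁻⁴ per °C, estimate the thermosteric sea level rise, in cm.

Δh = αΔT·H = 3.5×10⁻⁴ × 1.2 × 110 = 0.04620 m

about 4.62 cm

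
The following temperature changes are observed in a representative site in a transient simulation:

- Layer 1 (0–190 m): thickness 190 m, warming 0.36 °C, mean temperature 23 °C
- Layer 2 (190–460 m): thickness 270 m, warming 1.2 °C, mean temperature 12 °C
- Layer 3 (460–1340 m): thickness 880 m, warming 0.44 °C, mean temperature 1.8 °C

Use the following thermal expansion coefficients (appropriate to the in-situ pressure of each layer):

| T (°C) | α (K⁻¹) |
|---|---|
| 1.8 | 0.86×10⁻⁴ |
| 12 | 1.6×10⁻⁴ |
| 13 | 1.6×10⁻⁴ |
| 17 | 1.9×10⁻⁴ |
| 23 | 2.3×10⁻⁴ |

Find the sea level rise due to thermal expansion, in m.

Δh = 0.101 m

Layer 1 at 23 °C → α = 2.3×10⁻⁴ K⁻¹
Layer 2 at 12 °C → α = 1.6×10⁻⁴ K⁻¹
Layer 3 at 1.8 °C → α = 0.86×10⁻⁴ K⁻¹
2.3×10⁻⁴ × 0.36 × 190 = 0.015732 m
190–460 m: 1.6×10⁻⁴ × 1.2 × 270 = 0.05184 m
0.44 × 880 × 0.86×10⁻⁴ = 0.0332992 m
Δh = 0.015732 + 0.05184 + 0.0332992 = 0.1008712 m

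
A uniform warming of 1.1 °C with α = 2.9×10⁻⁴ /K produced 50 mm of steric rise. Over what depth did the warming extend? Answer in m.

H ≈ 157 m

H = Δh/(αΔT) = 0.05 / (2.9×10⁻⁴ × 1.1) ≈ 156.7 m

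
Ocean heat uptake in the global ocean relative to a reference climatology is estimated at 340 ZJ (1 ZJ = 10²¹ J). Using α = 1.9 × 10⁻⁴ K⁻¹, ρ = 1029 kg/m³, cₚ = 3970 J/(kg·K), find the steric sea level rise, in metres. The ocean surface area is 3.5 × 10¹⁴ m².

Per unit area: Q = 340×10²¹ / (3.5×10¹⁴) ≈ 9.714×10⁸ J/m²
Δh = αQ/(ρcₚ) = 1.9×10⁻⁴ × 9.714×10⁸ / (1029 × 3970) ≈ 0.04518 m

Δh = 0.045 m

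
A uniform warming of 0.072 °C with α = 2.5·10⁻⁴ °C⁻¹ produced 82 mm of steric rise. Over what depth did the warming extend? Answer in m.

H = Δh/(αΔT) = 0.082 / (2.5×10⁻⁴ × 0.072) ≈ 4556 m

4560 m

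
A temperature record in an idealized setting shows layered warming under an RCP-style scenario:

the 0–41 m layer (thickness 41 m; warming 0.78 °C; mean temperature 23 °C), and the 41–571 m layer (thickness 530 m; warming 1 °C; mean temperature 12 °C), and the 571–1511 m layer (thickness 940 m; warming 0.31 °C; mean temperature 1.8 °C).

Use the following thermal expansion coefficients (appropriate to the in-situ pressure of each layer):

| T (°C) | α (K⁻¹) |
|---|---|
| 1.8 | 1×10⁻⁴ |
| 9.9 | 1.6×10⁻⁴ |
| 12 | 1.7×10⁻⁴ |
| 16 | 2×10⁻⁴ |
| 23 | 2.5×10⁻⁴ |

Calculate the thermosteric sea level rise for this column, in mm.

Layer 1 at 23 °C → α = 2.5×10⁻⁴ K⁻¹
Layer 2 at 12 °C → α = 1.7×10⁻⁴ K⁻¹
Layer 3 at 1.8 °C → α = 1×10⁻⁴ K⁻¹
Layer 1: 0.78 × 41 × 2.5×10⁻⁴ = 0.007995 m
1.7×10⁻⁴ × 1 × 530 = 0.09010 m
Layer 3: 1×10⁻⁴ × 940 × 0.31 = 0.02914 m
Δh = 0.007995 + 0.09010 + 0.02914 = 0.127235 m

127 mm of thermosteric rise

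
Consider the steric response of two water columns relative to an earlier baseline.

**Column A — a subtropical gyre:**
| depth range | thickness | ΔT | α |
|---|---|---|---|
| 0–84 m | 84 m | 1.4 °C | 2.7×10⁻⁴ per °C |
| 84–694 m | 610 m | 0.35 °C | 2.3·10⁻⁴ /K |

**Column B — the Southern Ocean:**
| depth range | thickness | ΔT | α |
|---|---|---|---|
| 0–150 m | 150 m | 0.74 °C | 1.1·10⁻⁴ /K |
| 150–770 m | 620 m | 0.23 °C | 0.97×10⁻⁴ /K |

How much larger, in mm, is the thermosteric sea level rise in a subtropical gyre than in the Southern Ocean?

54.8 mm larger

A 84 × 2.7×10⁻⁴ × 1.4 = 0.031752 m
A 2.3×10⁻⁴ × 610 × 0.35 = 0.049105 m
A total: 0.080857 m
B 0.74 × 1.1×10⁻⁴ × 150 = 0.01221 m
B 150–770 m: 0.23 × 0.97×10⁻⁴ × 620 = 0.0138322 m
B total: 0.0260422 m
Difference: 0.080857 − 0.0260422 = 0.0548148 m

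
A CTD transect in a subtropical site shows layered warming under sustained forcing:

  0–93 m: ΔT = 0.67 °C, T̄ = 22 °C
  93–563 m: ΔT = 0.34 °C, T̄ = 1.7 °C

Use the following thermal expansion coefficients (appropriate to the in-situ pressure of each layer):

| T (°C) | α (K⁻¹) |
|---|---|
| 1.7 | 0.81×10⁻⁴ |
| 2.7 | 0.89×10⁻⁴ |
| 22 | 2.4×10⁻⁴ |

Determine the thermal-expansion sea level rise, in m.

Layer 1 at 22 °C → α = 2.4×10⁻⁴ K⁻¹
Layer 2 at 1.7 °C → α = 0.81×10⁻⁴ K⁻¹
Layer 1: 2.4×10⁻⁴ × 0.67 × 93 = 0.0149544 m
0.34 × 470 × 0.81×10⁻⁴ = 0.0129438 m
Δh = 0.0149544 + 0.0129438 = 0.0278982 m

0.0279 m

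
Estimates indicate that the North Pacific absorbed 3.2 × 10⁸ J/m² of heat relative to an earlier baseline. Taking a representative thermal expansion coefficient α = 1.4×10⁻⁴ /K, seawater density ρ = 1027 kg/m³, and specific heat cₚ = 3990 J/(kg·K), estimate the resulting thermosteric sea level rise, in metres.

Δh = αQ/(ρcₚ) = 1.4×10⁻⁴ × 3.2×10⁸ / (1027 × 3990) ≈ 0.010933 m

Δh ≈ 0.0109 m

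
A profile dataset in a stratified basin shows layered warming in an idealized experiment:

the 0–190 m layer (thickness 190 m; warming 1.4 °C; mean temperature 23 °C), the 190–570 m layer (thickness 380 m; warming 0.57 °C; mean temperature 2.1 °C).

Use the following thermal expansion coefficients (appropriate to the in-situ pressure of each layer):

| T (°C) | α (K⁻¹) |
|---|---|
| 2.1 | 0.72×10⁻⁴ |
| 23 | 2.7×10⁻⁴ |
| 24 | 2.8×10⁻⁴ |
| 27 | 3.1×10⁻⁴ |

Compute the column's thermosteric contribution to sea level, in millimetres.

Layer 1 at 23 °C → α = 2.7×10⁻⁴ K⁻¹
Layer 2 at 2.1 °C → α = 0.72×10⁻⁴ K⁻¹
Layer 1: 1.4 × 2.7×10⁻⁴ × 190 = 0.07182 m
Layer 2: 0.72×10⁻⁴ × 380 × 0.57 = 0.0155952 m
Δh = 0.07182 + 0.0155952 = 0.0874152 m

about 87 mm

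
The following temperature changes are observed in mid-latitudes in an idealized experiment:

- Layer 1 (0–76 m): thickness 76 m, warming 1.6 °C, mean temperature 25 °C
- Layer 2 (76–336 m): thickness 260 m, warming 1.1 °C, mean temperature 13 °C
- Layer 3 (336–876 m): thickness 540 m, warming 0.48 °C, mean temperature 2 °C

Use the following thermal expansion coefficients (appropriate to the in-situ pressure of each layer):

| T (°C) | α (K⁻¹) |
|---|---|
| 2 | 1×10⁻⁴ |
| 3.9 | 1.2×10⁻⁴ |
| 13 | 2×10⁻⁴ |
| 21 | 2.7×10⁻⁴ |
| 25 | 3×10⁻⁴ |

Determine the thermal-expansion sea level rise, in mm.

Layer 1 at 25 °C → α = 3×10⁻⁴ K⁻¹
Layer 2 at 13 °C → α = 2×10⁻⁴ K⁻¹
Layer 3 at 2 °C → α = 1×10⁻⁴ K⁻¹
0–76 m: 3×10⁻⁴ × 76 × 1.6 = 0.03648 m
2×10⁻⁴ × 1.1 × 260 = 0.05720 m
540 × 1×10⁻⁴ × 0.48 = 0.02592 m
Δh = 0.03648 + 0.05720 + 0.02592 = 0.11960 m

120 mm of thermosteric rise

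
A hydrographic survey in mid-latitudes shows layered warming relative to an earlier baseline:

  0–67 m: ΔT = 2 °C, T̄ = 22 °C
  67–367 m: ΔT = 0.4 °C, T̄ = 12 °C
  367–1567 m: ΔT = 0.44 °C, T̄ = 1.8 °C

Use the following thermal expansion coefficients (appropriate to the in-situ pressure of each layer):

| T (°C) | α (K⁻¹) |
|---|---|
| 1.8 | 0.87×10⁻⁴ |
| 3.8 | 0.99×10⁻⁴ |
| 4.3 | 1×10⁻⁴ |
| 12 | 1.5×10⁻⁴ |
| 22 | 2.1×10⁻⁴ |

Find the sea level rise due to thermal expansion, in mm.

Layer 1 at 22 °C → α = 2.1×10⁻⁴ K⁻¹
Layer 2 at 12 °C → α = 1.5×10⁻⁴ K⁻¹
Layer 3 at 1.8 °C → α = 0.87×10⁻⁴ K⁻¹
2.1×10⁻⁴ × 67 × 2 = 0.02814 m
Layer 2: 300 × 1.5×10⁻⁴ × 0.4 = 0.01800 m
Layer 3: 1200 × 0.87×10⁻⁴ × 0.44 = 0.045936 m
Δh = 0.02814 + 0.01800 + 0.045936 = 0.092076 m

Δh = 92.1 mm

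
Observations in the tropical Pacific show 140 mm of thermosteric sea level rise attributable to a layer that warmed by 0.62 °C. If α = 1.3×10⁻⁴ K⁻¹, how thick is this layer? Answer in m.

H ≈ 1740 m

H = Δh/(αΔT) = 0.14 / (1.3×10⁻⁴ × 0.62) ≈ 1737 m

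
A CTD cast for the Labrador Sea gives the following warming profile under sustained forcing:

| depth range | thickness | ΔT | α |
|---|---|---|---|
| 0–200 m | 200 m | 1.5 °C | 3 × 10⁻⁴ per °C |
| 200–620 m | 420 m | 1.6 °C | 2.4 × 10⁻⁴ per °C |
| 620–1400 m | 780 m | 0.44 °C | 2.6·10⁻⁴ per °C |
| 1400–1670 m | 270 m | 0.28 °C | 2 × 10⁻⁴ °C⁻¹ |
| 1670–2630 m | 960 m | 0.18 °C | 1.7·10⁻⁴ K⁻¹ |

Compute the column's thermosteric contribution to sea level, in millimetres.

0–200 m: 1.5 × 3×10⁻⁴ × 200 = 0.09000 m
200–620 m: 1.6 × 420 × 2.4×10⁻⁴ = 0.16128 m
620–1400 m: 780 × 0.44 × 2.6×10⁻⁴ = 0.089232 m
1400–1670 m: 0.28 × 270 × 2×10⁻⁴ = 0.01512 m
1670–2630 m: 0.18 × 1.7×10⁻⁴ × 960 = 0.029376 m
Δh = 0.09000 + 0.16128 + 0.089232 + 0.01512 + 0.029376 = 0.385008 m ≈ 390 mm

about 390 mm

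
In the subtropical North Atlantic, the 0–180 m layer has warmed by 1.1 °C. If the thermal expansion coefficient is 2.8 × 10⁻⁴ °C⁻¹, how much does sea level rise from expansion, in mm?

about 55.4 mm

Δh = αΔT·H = 2.8×10⁻⁴ × 1.1 × 180 = 0.05544 m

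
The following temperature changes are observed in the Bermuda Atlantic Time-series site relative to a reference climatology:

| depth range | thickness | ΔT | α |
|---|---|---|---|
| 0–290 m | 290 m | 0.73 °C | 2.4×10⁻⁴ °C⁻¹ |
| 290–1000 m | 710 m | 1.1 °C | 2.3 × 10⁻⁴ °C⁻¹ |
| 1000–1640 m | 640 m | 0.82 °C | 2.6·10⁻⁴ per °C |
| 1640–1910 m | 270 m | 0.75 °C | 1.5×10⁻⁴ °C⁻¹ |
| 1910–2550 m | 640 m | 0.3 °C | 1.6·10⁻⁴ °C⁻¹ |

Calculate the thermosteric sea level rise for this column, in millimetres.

Δh = 428 mm

0–290 m: 2.4×10⁻⁴ × 0.73 × 290 = 0.050808 m
290–1000 m: 1.1 × 710 × 2.3×10⁻⁴ = 0.17963 m
2.6×10⁻⁴ × 640 × 0.82 = 0.136448 m
1.5×10⁻⁴ × 0.75 × 270 = 0.030375 m
640 × 1.6×10⁻⁴ × 0.3 = 0.03072 m
Δh = 0.050808 + 0.17963 + 0.136448 + 0.030375 + 0.03072 = 0.427981 m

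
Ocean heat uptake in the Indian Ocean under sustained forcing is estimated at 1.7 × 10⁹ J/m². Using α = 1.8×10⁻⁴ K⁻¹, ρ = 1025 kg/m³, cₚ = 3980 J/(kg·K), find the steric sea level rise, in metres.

0.0750 m

Δh = αQ/(ρcₚ) = 1.8×10⁻⁴ × 1.7×10⁹ / (1025 × 3980) ≈ 0.075009 m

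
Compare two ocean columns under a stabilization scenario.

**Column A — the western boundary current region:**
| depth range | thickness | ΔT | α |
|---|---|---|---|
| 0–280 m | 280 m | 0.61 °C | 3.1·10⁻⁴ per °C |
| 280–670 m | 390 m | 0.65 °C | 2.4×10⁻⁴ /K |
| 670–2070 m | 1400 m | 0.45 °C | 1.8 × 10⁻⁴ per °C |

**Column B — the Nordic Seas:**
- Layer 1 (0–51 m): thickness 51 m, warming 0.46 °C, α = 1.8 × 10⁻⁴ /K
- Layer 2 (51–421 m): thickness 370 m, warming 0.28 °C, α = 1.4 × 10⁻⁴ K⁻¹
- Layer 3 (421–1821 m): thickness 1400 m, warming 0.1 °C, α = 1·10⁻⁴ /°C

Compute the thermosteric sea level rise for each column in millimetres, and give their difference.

A 280 × 0.61 × 3.1×10⁻⁴ = 0.052948 m
A Layer 2: 390 × 0.65 × 2.4×10⁻⁴ = 0.06084 m
A 1.8×10⁻⁴ × 0.45 × 1400 = 0.11340 m
A total: 0.227188 m
B Layer 1: 51 × 1.8×10⁻⁴ × 0.46 = 0.0042228 m
B 1.4×10⁻⁴ × 370 × 0.28 = 0.014504 m
B 421–1821 m: 0.1 × 1400 × 1×10⁻⁴ = 0.01400 m
B total: 0.0327268 m
Difference: 0.227188 − 0.0327268 = 0.1944612 m

A: 230 mm; B: 33 mm; difference 190 mm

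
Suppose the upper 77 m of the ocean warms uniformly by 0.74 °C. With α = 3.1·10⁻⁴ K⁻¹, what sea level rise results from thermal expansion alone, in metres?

0.018 m

Δh = αΔT·H = 3.1×10⁻⁴ × 0.74 × 77 = 0.0176638 m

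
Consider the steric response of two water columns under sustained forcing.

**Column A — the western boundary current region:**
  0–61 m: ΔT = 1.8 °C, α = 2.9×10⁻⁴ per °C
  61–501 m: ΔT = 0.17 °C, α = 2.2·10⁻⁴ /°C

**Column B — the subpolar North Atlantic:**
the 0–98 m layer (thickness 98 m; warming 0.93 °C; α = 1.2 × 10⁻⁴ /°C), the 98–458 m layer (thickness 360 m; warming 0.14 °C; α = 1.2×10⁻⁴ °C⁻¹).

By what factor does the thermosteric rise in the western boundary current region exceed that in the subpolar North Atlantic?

2.8

A 0–61 m: 61 × 1.8 × 2.9×10⁻⁴ = 0.031842 m
A 61–501 m: 2.2×10⁻⁴ × 440 × 0.17 = 0.016456 m
A total: 0.048298 m
B 98 × 1.2×10⁻⁴ × 0.93 = 0.0109368 m
B 0.14 × 360 × 1.2×10⁻⁴ = 0.006048 m
B total: 0.0169848 m
Ratio: 0.048298 / 0.0169848 ≈ 2.844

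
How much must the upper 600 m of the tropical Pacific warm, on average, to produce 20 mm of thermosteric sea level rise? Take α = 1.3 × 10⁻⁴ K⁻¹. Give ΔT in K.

ΔT = Δh/(αH) = 0.02 / (1.3×10⁻⁴ × 600) ≈ 0.2564 K

0.256 K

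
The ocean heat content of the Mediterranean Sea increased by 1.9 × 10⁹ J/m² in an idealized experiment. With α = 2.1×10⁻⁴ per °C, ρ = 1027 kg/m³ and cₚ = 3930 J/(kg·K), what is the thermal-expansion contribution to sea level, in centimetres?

Δh = αQ/(ρcₚ) = 2.1×10⁻⁴ × 1.9×10⁹ / (1027 × 3930) ≈ 0.098858 m

9.89 cm of thermosteric rise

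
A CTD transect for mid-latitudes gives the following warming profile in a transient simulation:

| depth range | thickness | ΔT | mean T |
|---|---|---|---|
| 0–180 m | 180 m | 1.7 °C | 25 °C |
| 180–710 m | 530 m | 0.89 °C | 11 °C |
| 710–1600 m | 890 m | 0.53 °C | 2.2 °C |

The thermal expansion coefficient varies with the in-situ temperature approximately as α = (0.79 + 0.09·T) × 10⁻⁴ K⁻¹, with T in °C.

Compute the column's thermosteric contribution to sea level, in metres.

Layer 1: α = (0.79 + 0.09×25)×10⁻⁴ = 3.04×10⁻⁴ K⁻¹
Layer 2: α = (0.79 + 0.09×11)×10⁻⁴ = 1.78×10⁻⁴ K⁻¹
Layer 3: α = (0.79 + 0.09×2.2)×10⁻⁴ = 0.988×10⁻⁴ K⁻¹
180 × 3.04×10⁻⁴ × 1.7 = 0.093024 m
180–710 m: 1.78×10⁻⁴ × 530 × 0.89 = 0.0839626 m
0.53 × 890 × 0.988×10⁻⁴ = 0.04660396 m
Δh = 0.093024 + 0.0839626 + 0.04660396 = 0.22359056 m

Δh = 0.224 m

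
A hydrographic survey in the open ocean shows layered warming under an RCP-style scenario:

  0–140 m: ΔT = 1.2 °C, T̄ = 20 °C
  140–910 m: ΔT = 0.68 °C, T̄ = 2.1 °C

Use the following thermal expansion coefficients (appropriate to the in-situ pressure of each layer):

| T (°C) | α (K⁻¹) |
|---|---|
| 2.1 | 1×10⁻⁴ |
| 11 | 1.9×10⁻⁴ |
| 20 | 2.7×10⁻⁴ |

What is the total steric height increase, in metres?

about 0.0977 m

Layer 1 at 20 °C → α = 2.7×10⁻⁴ K⁻¹
Layer 2 at 2.1 °C → α = 1×10⁻⁴ K⁻¹
2.7×10⁻⁴ × 1.2 × 140 = 0.04536 m
140–910 m: 1×10⁻⁴ × 0.68 × 770 = 0.05236 m
Δh = 0.04536 + 0.05236 = 0.09772 m ≈ 0.0977 m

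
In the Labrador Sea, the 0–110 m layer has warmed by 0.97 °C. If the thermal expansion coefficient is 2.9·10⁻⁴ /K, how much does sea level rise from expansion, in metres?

0.0309 m

Δh = αΔT·H = 2.9×10⁻⁴ × 0.97 × 110 = 0.030943 m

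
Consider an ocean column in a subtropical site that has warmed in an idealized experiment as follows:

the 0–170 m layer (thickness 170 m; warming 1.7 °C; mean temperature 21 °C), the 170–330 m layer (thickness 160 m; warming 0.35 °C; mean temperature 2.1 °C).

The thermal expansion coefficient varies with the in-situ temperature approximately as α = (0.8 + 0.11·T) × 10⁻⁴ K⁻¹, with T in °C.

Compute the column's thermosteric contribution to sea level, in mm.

Layer 1: α = (0.8 + 0.11×21)×10⁻⁴ = 3.11×10⁻⁴ K⁻¹
Layer 2: α = (0.8 + 0.11×2.1)×10⁻⁴ = 1.031×10⁻⁴ K⁻¹
3.11×10⁻⁴ × 1.7 × 170 = 0.089879 m
Layer 2: 0.35 × 1.031×10⁻⁴ × 160 = 0.0057736 m
Δh = 0.089879 + 0.0057736 = 0.0956526 m

95.7 mm of thermosteric rise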